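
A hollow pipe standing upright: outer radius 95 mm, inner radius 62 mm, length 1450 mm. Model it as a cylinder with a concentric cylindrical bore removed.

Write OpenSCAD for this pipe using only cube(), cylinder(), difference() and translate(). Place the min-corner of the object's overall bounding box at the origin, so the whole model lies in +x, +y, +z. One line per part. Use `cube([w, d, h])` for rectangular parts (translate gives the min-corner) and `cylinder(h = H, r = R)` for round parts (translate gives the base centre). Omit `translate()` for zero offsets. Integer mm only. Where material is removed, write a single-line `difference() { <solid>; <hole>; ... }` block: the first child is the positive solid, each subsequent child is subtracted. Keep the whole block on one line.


difference() { translate([95, 95, 0]) cylinder(h = 1450, r = 95); translate([95, 95, 0]) cylinder(h = 1450, r = 62); }


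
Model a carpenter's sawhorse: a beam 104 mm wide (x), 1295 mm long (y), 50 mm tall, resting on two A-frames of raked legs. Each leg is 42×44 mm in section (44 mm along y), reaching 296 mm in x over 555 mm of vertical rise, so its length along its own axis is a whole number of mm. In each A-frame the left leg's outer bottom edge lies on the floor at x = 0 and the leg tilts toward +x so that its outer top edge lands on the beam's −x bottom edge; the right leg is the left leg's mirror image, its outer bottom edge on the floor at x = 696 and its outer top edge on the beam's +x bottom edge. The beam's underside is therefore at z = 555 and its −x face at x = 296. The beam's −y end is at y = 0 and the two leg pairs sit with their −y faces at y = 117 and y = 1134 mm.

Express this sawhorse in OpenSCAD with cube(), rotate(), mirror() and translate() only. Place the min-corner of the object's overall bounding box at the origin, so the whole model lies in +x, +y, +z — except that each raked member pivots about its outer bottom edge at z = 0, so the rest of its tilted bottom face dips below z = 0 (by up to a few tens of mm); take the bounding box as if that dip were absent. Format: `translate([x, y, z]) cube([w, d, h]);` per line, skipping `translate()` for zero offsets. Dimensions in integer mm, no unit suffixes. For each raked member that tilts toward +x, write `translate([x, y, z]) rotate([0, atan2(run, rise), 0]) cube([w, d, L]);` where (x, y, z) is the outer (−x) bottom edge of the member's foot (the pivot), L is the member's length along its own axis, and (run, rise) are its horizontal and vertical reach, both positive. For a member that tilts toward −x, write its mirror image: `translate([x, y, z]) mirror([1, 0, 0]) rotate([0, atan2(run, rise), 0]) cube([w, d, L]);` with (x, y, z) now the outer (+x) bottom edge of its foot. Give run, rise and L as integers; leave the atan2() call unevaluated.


// leg length = √(296² + 555²) = 629
// right-leg outer foot x = 2·296 + 104 = 696
// beam min-corner = (296, 0, 555)
translate([296, 0, 555]) cube([104, 1295, 50]);
translate([0, 117, 0]) rotate([0, atan2(296, 555), 0]) cube([42, 44, 629]);
translate([696, 117, 0]) mirror([1, 0, 0]) rotate([0, atan2(296, 555), 0]) cube([42, 44, 629]);
translate([0, 1134, 0]) rotate([0, atan2(296, 555), 0]) cube([42, 44, 629]);
translate([696, 1134, 0]) mirror([1, 0, 0]) rotate([0, atan2(296, 555), 0]) cube([42, 44, 629]);


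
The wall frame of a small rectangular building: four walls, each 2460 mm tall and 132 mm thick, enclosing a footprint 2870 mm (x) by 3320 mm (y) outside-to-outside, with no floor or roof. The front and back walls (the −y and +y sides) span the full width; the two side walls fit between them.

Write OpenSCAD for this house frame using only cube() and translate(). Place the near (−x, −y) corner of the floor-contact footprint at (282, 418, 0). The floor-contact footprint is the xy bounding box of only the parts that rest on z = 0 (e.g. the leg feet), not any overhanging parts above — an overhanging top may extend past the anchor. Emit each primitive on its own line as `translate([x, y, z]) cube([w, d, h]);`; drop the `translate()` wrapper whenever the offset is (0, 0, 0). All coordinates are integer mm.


translate([282, 418, 0]) cube([2870, 132, 2460]);
translate([282, 3606, 0]) cube([2870, 132, 2460]);
translate([282, 550, 0]) cube([132, 3056, 2460]);
translate([3020, 550, 0]) cube([132, 3056, 2460]);


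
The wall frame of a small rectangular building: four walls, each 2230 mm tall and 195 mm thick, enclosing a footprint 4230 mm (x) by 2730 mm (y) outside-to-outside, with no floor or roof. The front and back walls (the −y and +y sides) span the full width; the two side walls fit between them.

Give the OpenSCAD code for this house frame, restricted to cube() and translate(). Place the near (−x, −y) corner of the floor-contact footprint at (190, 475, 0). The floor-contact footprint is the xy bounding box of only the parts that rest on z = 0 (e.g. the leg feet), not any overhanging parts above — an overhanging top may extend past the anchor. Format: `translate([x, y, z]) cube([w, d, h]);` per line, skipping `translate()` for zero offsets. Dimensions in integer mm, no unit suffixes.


translate([190, 475, 0]) cube([4230, 195, 2230]);
translate([190, 3010, 0]) cube([4230, 195, 2230]);
translate([190, 670, 0]) cube([195, 2340, 2230]);
translate([4225, 670, 0]) cube([195, 2340, 2230]);


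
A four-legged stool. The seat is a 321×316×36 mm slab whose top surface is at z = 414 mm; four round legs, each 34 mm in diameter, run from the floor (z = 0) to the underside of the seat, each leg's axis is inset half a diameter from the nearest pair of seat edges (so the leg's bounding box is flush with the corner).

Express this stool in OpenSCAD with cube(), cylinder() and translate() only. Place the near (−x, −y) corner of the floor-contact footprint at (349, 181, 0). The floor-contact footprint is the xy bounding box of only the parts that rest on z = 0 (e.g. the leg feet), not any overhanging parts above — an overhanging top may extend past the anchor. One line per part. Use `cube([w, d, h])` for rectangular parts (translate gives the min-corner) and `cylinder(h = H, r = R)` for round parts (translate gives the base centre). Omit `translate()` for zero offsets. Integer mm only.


// leg_h = 414 - 36 = 378
translate([349, 181, 378]) cube([321, 316, 36]);
translate([366, 198, 0]) cylinder(h = 378, r = 17);
translate([653, 198, 0]) cylinder(h = 378, r = 17);
translate([366, 480, 0]) cylinder(h = 378, r = 17);
translate([653, 480, 0]) cylinder(h = 378, r = 17);


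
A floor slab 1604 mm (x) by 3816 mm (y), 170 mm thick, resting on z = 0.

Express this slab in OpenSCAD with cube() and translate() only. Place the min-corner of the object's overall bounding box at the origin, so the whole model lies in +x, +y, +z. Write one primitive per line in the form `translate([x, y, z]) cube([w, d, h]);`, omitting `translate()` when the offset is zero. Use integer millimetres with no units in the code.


cube([1604, 3816, 170]);


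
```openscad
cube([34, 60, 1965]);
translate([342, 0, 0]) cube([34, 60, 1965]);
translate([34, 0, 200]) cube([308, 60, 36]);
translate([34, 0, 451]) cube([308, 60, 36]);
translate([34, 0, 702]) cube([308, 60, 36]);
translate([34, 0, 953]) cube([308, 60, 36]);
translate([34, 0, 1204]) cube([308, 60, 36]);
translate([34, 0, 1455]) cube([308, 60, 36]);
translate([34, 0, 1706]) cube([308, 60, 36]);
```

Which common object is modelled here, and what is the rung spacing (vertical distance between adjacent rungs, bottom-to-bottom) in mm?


A ladder. The rung spacing is 251 mm.

Two tall 34×60 posts with 7 short bars between them — a ladder. Adjacent rungs sit at z = 200 and z = 451, so the spacing is 451 − 200 = 251 mm.


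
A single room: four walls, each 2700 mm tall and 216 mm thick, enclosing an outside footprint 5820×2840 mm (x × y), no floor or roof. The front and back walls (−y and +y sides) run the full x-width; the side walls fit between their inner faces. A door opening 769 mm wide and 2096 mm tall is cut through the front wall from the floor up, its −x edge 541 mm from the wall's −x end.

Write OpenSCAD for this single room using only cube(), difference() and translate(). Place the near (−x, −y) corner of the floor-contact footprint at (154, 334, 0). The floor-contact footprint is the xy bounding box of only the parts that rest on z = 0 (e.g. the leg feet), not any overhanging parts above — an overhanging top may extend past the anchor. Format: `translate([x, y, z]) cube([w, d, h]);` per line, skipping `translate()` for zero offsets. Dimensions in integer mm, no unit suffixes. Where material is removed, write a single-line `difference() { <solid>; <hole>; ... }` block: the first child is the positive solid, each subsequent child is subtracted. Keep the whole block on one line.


difference() { translate([154, 334, 0]) cube([5820, 216, 2700]); translate([695, 334, 0]) cube([769, 216, 2096]); }
translate([154, 2958, 0]) cube([5820, 216, 2700]);
translate([154, 550, 0]) cube([216, 2408, 2700]);
translate([5758, 550, 0]) cube([216, 2408, 2700]);


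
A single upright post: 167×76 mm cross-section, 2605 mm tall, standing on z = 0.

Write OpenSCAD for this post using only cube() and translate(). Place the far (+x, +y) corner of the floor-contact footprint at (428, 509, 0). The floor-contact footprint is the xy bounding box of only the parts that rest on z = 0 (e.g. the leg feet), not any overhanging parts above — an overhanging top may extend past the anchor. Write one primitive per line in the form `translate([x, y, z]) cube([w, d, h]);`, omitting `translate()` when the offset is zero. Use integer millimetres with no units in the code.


translate([261, 433, 0]) cube([167, 76, 2605]);


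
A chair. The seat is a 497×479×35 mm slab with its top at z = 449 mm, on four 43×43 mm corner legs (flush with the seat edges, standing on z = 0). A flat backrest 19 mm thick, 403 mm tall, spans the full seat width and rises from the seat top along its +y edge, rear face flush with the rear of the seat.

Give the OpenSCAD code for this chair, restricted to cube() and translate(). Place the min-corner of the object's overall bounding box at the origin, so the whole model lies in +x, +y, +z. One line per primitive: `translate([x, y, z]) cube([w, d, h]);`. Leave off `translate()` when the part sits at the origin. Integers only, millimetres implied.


translate([0, 0, 414]) cube([497, 479, 35]);
cube([43, 43, 414]);
translate([454, 0, 0]) cube([43, 43, 414]);
translate([0, 436, 0]) cube([43, 43, 414]);
translate([454, 436, 0]) cube([43, 43, 414]);
translate([0, 460, 449]) cube([497, 19, 403]);


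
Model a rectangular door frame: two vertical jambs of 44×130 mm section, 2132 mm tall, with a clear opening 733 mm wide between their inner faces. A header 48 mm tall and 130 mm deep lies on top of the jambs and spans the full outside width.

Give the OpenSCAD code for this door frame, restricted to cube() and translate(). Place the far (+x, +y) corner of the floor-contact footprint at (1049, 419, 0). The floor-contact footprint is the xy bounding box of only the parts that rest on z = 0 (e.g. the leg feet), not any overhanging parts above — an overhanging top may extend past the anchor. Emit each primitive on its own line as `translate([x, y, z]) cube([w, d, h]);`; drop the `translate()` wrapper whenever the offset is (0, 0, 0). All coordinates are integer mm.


translate([228, 289, 0]) cube([44, 130, 2132]);
translate([1005, 289, 0]) cube([44, 130, 2132]);
translate([228, 289, 2132]) cube([821, 130, 48]);


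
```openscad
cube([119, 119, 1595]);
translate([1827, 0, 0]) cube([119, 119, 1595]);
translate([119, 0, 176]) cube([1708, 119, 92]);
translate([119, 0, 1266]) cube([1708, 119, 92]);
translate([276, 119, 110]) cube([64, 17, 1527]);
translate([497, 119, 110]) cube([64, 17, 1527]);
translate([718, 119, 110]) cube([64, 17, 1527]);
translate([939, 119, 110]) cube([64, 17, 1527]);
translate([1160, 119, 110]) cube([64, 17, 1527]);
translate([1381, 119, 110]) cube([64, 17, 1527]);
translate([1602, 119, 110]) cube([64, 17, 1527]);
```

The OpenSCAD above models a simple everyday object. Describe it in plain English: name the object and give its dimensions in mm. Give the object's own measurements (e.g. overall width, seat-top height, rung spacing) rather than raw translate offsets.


A fence section. Two 119×119 mm posts, 1595 mm tall, stand on the floor with a clear span of 1708 mm between their inner faces. Two horizontal rails of 119×92 mm section span the gap between the posts with their undersides at z = 176 mm and z = 1266 mm, flush with the posts' −y face. 7 pickets, each 64 mm wide, 17 mm thick and 1527 mm tall, are fixed to the +y face of the rails with their bottoms at z = 110 mm, spaced across the span with a 157 mm gap after the −x post and between neighbouring pickets, with 161 mm left before the +x post.


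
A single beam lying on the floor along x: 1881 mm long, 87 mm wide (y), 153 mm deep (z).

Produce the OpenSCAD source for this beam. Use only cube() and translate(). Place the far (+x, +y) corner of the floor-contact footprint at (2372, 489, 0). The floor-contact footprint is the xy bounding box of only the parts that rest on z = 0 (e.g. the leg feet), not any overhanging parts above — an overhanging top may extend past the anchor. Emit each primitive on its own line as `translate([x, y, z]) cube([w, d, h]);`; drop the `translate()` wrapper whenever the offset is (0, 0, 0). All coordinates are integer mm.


translate([491, 402, 0]) cube([1881, 87, 153]);


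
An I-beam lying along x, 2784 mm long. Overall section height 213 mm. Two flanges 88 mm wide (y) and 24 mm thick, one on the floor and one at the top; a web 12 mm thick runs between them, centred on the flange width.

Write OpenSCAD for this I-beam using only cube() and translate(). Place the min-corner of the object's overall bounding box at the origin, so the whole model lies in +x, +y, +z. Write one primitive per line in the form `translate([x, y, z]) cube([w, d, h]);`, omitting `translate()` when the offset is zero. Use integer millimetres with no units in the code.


cube([2784, 88, 24]);
translate([0, 38, 24]) cube([2784, 12, 165]);
translate([0, 0, 189]) cube([2784, 88, 24]);


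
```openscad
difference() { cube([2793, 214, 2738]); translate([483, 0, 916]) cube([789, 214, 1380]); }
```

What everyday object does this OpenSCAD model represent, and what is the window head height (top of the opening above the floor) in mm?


A wall with a window opening. The window head height is 2296 mm.

A wall with a rectangular opening subtracted — a window. Sill at z = 916, opening 1380 mm tall, so the head is at 916 + 1380 = 2296 mm.


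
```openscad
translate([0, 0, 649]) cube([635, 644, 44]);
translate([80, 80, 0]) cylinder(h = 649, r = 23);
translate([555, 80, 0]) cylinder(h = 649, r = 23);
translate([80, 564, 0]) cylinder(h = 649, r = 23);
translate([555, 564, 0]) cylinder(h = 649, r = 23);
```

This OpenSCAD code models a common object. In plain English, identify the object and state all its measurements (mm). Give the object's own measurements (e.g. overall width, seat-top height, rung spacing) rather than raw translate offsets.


A rectangular dining table. The top is 635×644×44 mm with its upper surface at z = 693 mm. It stands on four round legs of 46 mm diameter, each leg's bounding box inset 57 mm from the nearest pair of top edges, running from the floor to the underside of the top.


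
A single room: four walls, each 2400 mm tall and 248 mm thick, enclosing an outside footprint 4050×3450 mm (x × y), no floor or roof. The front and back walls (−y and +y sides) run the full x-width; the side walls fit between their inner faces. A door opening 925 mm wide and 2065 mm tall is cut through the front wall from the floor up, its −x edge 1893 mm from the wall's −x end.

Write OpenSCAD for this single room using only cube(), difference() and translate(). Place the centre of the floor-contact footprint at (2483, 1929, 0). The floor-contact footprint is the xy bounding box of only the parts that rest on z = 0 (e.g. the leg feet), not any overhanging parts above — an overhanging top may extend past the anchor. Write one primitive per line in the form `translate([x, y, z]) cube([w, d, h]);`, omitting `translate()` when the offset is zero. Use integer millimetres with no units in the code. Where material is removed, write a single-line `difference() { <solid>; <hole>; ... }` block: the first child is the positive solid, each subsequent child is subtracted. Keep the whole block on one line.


difference() { translate([458, 204, 0]) cube([4050, 248, 2400]); translate([2351, 204, 0]) cube([925, 248, 2065]); }
translate([458, 3406, 0]) cube([4050, 248, 2400]);
translate([458, 452, 0]) cube([248, 2954, 2400]);
translate([4260, 452, 0]) cube([248, 2954, 2400]);


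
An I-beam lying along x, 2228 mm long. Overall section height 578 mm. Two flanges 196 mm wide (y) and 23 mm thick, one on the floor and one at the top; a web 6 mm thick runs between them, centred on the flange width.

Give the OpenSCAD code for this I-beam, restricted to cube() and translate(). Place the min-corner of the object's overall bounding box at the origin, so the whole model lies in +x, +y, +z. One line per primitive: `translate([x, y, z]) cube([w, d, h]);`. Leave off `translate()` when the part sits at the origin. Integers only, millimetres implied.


cube([2228, 196, 23]);
translate([0, 95, 23]) cube([2228, 6, 532]);
translate([0, 0, 555]) cube([2228, 196, 23]);


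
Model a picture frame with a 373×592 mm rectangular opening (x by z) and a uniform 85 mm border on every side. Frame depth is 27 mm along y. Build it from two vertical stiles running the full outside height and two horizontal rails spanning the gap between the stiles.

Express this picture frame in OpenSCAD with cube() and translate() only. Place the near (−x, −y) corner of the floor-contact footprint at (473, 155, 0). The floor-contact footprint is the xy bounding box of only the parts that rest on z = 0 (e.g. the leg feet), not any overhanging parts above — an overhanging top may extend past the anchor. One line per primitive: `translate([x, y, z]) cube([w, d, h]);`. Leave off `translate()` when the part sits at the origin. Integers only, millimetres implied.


translate([473, 155, 0]) cube([85, 27, 762]);
translate([931, 155, 0]) cube([85, 27, 762]);
translate([558, 155, 0]) cube([373, 27, 85]);
translate([558, 155, 677]) cube([373, 27, 85]);


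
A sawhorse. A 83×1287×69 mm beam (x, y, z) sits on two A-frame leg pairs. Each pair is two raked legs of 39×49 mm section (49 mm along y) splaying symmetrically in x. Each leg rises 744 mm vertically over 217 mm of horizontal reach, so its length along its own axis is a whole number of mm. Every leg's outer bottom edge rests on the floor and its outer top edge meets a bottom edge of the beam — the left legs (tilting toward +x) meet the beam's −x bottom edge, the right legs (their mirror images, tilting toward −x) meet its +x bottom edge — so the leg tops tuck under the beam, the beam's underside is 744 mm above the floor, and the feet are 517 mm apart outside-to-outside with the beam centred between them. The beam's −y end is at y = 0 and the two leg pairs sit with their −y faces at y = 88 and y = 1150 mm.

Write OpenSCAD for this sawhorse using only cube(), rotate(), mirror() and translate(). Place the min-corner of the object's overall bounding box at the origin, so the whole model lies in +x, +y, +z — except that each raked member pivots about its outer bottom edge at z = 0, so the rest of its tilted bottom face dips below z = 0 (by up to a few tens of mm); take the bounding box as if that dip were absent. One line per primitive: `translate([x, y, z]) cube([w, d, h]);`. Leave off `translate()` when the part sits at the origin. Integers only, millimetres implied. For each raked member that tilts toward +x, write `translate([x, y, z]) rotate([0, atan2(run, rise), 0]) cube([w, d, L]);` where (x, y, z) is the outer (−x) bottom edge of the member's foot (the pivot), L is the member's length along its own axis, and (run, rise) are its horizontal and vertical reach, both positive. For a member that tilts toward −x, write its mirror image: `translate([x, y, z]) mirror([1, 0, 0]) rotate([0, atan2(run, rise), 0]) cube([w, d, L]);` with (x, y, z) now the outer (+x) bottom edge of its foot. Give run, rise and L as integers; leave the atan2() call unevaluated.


translate([217, 0, 744]) cube([83, 1287, 69]);
translate([0, 88, 0]) rotate([0, atan2(217, 744), 0]) cube([39, 49, 775]);
translate([517, 88, 0]) mirror([1, 0, 0]) rotate([0, atan2(217, 744), 0]) cube([39, 49, 775]);
translate([0, 1150, 0]) rotate([0, atan2(217, 744), 0]) cube([39, 49, 775]);
translate([517, 1150, 0]) mirror([1, 0, 0]) rotate([0, atan2(217, 744), 0]) cube([39, 49, 775]);


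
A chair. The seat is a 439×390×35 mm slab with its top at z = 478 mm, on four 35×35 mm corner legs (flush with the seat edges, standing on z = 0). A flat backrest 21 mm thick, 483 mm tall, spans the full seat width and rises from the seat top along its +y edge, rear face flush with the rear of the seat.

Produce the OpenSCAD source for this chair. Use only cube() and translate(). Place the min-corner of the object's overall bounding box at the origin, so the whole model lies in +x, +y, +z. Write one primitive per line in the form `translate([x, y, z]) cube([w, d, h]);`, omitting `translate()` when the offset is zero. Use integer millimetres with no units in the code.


// leg_h = 478 - 35 = 443
translate([0, 0, 443]) cube([439, 390, 35]);
cube([35, 35, 443]);
translate([404, 0, 0]) cube([35, 35, 443]);
translate([0, 355, 0]) cube([35, 35, 443]);
translate([404, 355, 0]) cube([35, 35, 443]);
translate([0, 369, 478]) cube([439, 21, 483]);


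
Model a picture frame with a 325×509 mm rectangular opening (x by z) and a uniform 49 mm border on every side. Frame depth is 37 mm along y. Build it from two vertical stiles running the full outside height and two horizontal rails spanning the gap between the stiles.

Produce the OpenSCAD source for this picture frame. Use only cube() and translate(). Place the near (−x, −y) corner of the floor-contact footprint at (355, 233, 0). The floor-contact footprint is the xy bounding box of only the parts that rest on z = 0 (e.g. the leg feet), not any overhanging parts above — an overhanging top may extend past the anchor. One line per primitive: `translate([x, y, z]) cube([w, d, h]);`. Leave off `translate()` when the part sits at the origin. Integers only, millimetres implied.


translate([355, 233, 0]) cube([49, 37, 607]);
translate([729, 233, 0]) cube([49, 37, 607]);
translate([404, 233, 0]) cube([325, 37, 49]);
translate([404, 233, 558]) cube([325, 37, 49]);


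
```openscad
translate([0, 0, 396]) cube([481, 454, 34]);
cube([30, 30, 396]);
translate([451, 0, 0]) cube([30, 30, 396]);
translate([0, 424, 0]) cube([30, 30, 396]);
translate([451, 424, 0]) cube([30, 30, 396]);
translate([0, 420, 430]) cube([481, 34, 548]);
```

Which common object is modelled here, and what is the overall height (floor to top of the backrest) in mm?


A chair. The overall height is 978 mm.

A slab on four corner posts with a tall panel at the back — a chair. The seat slab sits at z = 396 with thickness 34, and the 548 mm backrest starts at the seat top, so the overall height is 396 + 34 + 548 = 978 mm.


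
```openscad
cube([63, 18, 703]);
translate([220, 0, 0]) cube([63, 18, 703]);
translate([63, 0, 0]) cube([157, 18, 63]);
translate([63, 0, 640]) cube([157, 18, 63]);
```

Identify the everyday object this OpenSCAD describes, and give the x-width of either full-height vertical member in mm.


A picture frame. The border width is 63 mm.

Four thin pieces enclosing a rectangular opening — a picture frame. The two full-height stiles are 703 mm tall; the top rail sits at z = 640 and is 63 mm tall, so the border above the opening is 703 − 640 = 63 mm, matching the stile x-width.


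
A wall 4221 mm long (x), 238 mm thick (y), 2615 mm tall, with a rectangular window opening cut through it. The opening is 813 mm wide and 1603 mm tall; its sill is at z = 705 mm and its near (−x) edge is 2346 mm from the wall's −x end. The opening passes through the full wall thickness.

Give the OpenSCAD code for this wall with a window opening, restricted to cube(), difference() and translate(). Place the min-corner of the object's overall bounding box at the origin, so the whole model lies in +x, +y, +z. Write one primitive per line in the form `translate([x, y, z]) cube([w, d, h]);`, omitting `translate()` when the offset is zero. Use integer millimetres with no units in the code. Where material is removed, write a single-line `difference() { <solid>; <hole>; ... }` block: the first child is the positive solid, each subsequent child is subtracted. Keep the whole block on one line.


difference() { cube([4221, 238, 2615]); translate([2346, 0, 705]) cube([813, 238, 1603]); }


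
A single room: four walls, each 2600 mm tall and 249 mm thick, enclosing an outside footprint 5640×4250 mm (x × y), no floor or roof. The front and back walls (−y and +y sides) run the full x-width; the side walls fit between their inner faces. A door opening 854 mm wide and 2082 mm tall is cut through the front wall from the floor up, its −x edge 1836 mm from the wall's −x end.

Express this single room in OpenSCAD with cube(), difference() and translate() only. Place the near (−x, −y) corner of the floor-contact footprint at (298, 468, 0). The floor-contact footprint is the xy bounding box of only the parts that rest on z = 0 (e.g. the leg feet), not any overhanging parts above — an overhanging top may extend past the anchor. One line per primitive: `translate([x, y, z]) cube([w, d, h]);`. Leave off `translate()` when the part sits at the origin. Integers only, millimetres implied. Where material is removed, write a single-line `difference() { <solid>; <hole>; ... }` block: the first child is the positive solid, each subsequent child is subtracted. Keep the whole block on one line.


difference() { translate([298, 468, 0]) cube([5640, 249, 2600]); translate([2134, 468, 0]) cube([854, 249, 2082]); }
translate([298, 4469, 0]) cube([5640, 249, 2600]);
translate([298, 717, 0]) cube([249, 3752, 2600]);
translate([5689, 717, 0]) cube([249, 3752, 2600]);


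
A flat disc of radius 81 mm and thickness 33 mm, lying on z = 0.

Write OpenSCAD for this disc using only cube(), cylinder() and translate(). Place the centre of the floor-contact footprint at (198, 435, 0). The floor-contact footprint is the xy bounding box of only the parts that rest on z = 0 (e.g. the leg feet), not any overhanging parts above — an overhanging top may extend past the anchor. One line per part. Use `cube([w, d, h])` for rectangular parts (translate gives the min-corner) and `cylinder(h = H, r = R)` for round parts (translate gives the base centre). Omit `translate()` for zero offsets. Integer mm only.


translate([198, 435, 0]) cylinder(h = 33, r = 81);


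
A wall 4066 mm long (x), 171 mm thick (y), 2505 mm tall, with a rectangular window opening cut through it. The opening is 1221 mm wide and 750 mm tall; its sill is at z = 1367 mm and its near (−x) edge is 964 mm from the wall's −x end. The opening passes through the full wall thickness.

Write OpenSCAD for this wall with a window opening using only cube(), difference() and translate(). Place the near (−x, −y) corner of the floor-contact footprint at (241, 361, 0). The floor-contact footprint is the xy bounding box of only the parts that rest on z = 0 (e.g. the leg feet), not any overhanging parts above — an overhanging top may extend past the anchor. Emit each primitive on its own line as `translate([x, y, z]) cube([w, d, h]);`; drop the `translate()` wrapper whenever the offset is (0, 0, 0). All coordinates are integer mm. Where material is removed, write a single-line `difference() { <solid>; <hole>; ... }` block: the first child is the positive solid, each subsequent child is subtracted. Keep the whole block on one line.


difference() { translate([241, 361, 0]) cube([4066, 171, 2505]); translate([1205, 361, 1367]) cube([1221, 171, 750]); }


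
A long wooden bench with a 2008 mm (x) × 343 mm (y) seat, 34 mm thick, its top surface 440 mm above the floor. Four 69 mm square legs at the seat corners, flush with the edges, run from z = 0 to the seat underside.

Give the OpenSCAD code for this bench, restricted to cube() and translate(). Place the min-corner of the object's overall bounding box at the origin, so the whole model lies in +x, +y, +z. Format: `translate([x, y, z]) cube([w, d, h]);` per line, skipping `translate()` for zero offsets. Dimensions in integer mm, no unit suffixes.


translate([0, 0, 406]) cube([2008, 343, 34]);
cube([69, 69, 406]);
translate([0, 274, 0]) cube([69, 69, 406]);
translate([1939, 0, 0]) cube([69, 69, 406]);
translate([1939, 274, 0]) cube([69, 69, 406]);


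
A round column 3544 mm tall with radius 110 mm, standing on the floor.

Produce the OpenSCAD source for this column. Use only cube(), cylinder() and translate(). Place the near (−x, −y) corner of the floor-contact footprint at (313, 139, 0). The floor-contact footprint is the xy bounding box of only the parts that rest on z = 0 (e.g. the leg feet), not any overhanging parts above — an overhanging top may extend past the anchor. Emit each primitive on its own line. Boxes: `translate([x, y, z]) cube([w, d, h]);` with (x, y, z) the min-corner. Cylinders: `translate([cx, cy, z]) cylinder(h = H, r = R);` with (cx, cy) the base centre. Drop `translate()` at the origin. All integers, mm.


translate([423, 249, 0]) cylinder(h = 3544, r = 110);


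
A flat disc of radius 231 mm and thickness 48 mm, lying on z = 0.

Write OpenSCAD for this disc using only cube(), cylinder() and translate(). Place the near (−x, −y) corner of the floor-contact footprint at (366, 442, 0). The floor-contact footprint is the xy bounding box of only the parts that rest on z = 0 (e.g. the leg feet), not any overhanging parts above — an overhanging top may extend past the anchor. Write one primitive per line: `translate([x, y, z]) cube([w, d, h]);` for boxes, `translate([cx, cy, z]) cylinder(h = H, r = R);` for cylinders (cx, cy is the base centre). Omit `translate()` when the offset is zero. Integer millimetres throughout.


translate([597, 673, 0]) cylinder(h = 48, r = 231);


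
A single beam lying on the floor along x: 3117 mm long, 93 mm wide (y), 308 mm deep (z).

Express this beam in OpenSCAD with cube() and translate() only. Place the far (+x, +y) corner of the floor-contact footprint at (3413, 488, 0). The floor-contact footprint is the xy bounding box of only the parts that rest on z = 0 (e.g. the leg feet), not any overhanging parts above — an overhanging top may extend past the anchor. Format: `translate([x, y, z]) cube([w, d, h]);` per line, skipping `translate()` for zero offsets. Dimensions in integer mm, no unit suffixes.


translate([296, 395, 0]) cube([3117, 93, 308]);


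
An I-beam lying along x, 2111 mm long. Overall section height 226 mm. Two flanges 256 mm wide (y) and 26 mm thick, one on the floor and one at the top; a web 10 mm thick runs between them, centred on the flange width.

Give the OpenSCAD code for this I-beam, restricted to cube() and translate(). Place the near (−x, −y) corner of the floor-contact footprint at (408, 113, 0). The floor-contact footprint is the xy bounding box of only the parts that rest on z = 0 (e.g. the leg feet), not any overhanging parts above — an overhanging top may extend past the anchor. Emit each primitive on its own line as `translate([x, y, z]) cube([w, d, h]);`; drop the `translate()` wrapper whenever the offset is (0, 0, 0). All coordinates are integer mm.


translate([408, 113, 0]) cube([2111, 256, 26]);
translate([408, 236, 26]) cube([2111, 10, 174]);
translate([408, 113, 200]) cube([2111, 256, 26]);


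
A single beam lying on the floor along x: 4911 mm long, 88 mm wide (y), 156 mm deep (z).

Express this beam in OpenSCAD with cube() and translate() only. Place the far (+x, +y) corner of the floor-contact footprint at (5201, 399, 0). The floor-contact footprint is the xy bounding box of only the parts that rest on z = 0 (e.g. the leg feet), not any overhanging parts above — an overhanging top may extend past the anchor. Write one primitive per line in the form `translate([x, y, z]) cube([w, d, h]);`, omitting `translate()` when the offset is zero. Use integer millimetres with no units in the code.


translate([290, 311, 0]) cube([4911, 88, 156]);


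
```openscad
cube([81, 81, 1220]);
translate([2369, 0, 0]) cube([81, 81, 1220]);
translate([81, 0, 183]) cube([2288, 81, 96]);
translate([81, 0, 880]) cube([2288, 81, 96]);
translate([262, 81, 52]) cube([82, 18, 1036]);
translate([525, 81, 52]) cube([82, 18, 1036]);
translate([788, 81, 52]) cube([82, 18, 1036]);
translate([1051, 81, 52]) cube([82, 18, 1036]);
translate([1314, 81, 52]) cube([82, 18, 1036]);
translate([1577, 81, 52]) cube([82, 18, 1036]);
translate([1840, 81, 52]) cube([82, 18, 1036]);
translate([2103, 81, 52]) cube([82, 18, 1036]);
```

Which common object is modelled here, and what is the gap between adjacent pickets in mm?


A fence section. The picket gap is 181 mm.

Two posts, two rails, 8 pickets — a fence section. Span 2288 mm holds 8 pickets of 82 mm with 9 equal gaps: ⌊(2288 − 8·82) / 9⌋ = 181 mm.


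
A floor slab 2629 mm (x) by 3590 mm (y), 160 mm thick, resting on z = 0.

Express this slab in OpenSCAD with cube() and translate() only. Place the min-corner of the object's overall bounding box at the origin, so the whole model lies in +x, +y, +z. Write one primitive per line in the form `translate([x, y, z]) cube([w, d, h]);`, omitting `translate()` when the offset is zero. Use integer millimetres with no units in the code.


cube([2629, 3590, 160]);


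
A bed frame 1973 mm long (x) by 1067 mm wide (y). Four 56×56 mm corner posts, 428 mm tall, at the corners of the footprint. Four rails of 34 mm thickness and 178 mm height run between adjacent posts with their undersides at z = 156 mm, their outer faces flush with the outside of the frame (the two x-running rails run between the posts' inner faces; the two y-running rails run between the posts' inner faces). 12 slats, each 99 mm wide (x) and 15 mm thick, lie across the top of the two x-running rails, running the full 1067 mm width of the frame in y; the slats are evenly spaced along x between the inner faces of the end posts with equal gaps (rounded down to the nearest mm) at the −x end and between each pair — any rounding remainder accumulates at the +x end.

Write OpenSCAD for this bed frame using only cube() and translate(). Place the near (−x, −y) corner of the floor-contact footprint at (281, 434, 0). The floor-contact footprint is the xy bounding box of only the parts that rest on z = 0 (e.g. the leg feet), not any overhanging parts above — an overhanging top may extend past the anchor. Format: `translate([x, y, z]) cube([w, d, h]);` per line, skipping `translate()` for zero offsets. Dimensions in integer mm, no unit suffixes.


translate([281, 434, 0]) cube([56, 56, 428]);
translate([281, 1445, 0]) cube([56, 56, 428]);
translate([2198, 434, 0]) cube([56, 56, 428]);
translate([2198, 1445, 0]) cube([56, 56, 428]);
translate([337, 434, 156]) cube([1861, 34, 178]);
translate([337, 1467, 156]) cube([1861, 34, 178]);
translate([281, 490, 156]) cube([34, 955, 178]);
translate([2220, 490, 156]) cube([34, 955, 178]);
translate([388, 434, 334]) cube([99, 1067, 15]);
translate([538, 434, 334]) cube([99, 1067, 15]);
translate([688, 434, 334]) cube([99, 1067, 15]);
translate([838, 434, 334]) cube([99, 1067, 15]);
translate([988, 434, 334]) cube([99, 1067, 15]);
translate([1138, 434, 334]) cube([99, 1067, 15]);
translate([1288, 434, 334]) cube([99, 1067, 15]);
translate([1438, 434, 334]) cube([99, 1067, 15]);
translate([1588, 434, 334]) cube([99, 1067, 15]);
translate([1738, 434, 334]) cube([99, 1067, 15]);
translate([1888, 434, 334]) cube([99, 1067, 15]);
translate([2038, 434, 334]) cube([99, 1067, 15]);


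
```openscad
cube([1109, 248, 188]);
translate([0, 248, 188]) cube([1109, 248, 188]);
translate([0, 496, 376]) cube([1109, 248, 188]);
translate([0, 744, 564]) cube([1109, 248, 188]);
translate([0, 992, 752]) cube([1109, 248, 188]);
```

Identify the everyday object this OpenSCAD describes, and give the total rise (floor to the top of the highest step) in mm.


A staircase. The total rise is 940 mm.

5 identical blocks, each offset up and back from the previous — a staircase. Each step is 188 mm tall and there are 5 of them, so the total rise is 5 × 188 = 940 mm.


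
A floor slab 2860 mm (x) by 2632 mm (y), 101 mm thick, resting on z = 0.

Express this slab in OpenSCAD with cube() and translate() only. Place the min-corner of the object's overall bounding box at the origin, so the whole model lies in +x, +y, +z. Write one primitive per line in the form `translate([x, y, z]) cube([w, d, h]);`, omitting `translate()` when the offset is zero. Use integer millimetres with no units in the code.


cube([2860, 2632, 101]);


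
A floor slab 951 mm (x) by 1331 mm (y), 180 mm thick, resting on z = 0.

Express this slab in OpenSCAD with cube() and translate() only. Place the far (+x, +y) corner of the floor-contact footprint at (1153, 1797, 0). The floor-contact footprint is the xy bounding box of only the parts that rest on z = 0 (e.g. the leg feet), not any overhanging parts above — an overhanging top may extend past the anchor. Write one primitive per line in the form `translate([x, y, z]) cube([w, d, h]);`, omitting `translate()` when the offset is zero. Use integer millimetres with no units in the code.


translate([202, 466, 0]) cube([951, 1331, 180]);


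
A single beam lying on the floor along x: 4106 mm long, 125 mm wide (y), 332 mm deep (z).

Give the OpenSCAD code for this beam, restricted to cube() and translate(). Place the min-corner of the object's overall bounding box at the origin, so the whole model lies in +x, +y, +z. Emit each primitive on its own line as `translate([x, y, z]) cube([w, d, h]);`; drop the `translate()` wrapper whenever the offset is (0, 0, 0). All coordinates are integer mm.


cube([4106, 125, 332]);


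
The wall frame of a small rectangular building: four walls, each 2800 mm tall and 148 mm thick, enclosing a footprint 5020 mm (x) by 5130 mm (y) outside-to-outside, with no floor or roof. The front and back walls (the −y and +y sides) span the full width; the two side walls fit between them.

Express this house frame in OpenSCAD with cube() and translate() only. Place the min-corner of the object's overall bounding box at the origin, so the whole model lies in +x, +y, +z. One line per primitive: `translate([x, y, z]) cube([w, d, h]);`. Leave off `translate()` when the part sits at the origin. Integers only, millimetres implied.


cube([5020, 148, 2800]);
translate([0, 4982, 0]) cube([5020, 148, 2800]);
translate([0, 148, 0]) cube([148, 4834, 2800]);
translate([4872, 148, 0]) cube([148, 4834, 2800]);


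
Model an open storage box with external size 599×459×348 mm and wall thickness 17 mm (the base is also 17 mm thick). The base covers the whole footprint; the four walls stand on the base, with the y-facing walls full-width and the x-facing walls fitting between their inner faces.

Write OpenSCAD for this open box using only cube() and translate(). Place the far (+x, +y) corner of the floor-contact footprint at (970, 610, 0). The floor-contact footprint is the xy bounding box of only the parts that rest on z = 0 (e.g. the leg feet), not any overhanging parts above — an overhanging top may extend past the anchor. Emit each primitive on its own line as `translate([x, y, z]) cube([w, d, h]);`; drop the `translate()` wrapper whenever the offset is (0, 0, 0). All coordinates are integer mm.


translate([371, 151, 0]) cube([599, 459, 17]);
translate([371, 151, 17]) cube([599, 17, 331]);
translate([371, 593, 17]) cube([599, 17, 331]);
translate([371, 168, 17]) cube([17, 425, 331]);
translate([953, 168, 17]) cube([17, 425, 331]);
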